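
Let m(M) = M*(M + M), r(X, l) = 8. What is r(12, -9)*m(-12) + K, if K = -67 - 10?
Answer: 2227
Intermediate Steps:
m(M) = 2*M² (m(M) = M*(2*M) = 2*M²)
K = -77
r(12, -9)*m(-12) + K = 8*(2*(-12)²) - 77 = 8*(2*144) - 77 = 8*288 - 77 = 2304 - 77 = 2227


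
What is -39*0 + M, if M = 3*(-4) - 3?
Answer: -15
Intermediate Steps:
M = -15 (M = -12 - 3 = -15)
-39*0 + M = -39*0 - 15 = 0 - 15 = -15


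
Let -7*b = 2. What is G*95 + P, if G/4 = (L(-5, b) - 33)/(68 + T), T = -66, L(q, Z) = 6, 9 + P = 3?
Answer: -5136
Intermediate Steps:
P = -6 (P = -9 + 3 = -6)
b = -2/7 (b = -⅐*2 = -2/7 ≈ -0.28571)
G = -54 (G = 4*((6 - 33)/(68 - 66)) = 4*(-27/2) = -54)
G*95 + P = -54*95 - 6 = -5130 - 6 = -5136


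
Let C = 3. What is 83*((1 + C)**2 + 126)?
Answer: 11786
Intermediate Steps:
83*((1 + C)**2 + 126) = 83*((1 + 3)**2 + 126) = 83*(4**2 + 126) = 83*(16 + 126) = 83*142 = 11786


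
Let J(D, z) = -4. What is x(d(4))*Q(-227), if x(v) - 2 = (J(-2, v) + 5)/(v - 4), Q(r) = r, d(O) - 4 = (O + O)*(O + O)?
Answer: -29283/64 ≈ -457.55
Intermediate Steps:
d(O) = 4 + 4*O² (d(O) = 4 + (O + O)*(O + O) = 4 + (2*O)*(2*O) = 4 + 4*O²)
x(v) = 2 + 1/(-4 + v) (x(v) = 2 + (-4 + 5)/(v - 4) = 2 + 1/(-4 + v))
x(d(4))*Q(-227) = ((-7 + 2*(4 + 4*4²))/(-4 + (4 + 4*4²)))*(-227) = ((-7 + 2*(4 + 4*16))/(-4 + (4 + 4*16)))*(-227) = ((-7 + 2*(4 + 64))/(-4 + (4 + 64)))*(-227) = ((-7 + 2*68)/(-4 + 68))*(-227) = ((-7 + 136)/64)*(-227) = ((1/64)*129)*(-227) = (129/64)*(-227) = -29283/64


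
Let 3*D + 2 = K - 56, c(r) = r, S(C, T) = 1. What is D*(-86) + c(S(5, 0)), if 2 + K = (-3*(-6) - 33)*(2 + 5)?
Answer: 4731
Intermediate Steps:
K = -107 (K = -2 + (-3*(-6) - 33)*(2 + 5) = -2 + (18 - 33)*7 = -2 - 15*7 = -2 - 105 = -107)
D = -55 (D = -2/3 + (-107 - 56)/3 = -2/3 + (1/3)*(-163) = -2/3 - 163/3 = -55)
D*(-86) + c(S(5, 0)) = -55*(-86) + 1 = 4730 + 1 = 4731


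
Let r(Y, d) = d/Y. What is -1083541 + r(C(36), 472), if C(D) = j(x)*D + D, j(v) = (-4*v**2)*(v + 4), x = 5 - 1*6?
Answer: -107270677/99 ≈ -1.0835e+6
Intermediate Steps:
x = -1 (x = 5 - 6 = -1)
j(v) = -4*v**2*(4 + v) (j(v) = (-4*v**2)*(4 + v) = -4*v**2*(4 + v))
C(D) = -11*D (C(D) = (4*(-1)**2*(-4 - 1*(-1)))*D + D = (4*1*(-4 + 1))*D + D = (4*1*(-3))*D + D = -12*D + D = -11*D)
-1083541 + r(C(36), 472) = -1083541 + 472/((-11*36)) = -1083541 + 472/(-396) = -1083541 + 472*(-1/396) = -1083541 - 118/99 = -107270677/99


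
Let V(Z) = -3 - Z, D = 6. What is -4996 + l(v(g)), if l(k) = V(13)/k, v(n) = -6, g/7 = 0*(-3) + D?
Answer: -14980/3 ≈ -4993.3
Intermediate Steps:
g = 42 (g = 7*(0*(-3) + 6) = 7*(0 + 6) = 7*6 = 42)
l(k) = -16/k (l(k) = (-3 - 1*13)/k = (-3 - 13)/k = -16/k)
-4996 + l(v(g)) = -4996 - 16/(-6) = -4996 - 16*(-⅙) = -4996 + 8/3 = -14980/3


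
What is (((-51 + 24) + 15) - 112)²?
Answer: 15376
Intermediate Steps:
(((-51 + 24) + 15) - 112)² = ((-27 + 15) - 112)² = (-12 - 112)² = (-124)² = 15376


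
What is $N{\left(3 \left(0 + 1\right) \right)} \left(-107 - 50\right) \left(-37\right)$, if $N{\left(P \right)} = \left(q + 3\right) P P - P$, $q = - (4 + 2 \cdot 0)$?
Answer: $-69708$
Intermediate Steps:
$q = -4$ ($q = - (4 + 0) = \left(-1\right) 4 = -4$)
$N{\left(P \right)} = - P - P^{2}$ ($N{\left(P \right)} = \left(-4 + 3\right) P P - P = - P^{2} - P = - P - P^{2}$)
$N{\left(3 \left(0 + 1\right) \right)} \left(-107 - 50\right) \left(-37\right) = 3 \left(0 + 1\right) \left(-1 - 3 \left(0 + 1\right)\right) \left(-107 - 50\right) \left(-37\right) = 3 \cdot 1 \left(-1 - 3 \cdot 1\right) \left(-157\right) \left(-37\right) = 3 \left(-1 - 3\right) \left(-157\right) \left(-37\right) = 3 \left(-4\right) \left(-157\right) \left(-37\right) = \left(-12\right) \left(-157\right) \left(-37\right) = 1884 \left(-37\right) = -69708$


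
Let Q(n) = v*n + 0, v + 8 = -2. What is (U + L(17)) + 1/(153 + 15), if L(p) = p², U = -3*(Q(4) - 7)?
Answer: 72241/168 ≈ 430.01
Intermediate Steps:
v = -10 (v = -8 - 2 = -10)
Q(n) = -10*n (Q(n) = -10*n + 0 = -10*n)
U = 141 (U = -3*(-10*4 - 7) = -3*(-40 - 7) = -3*(-47) = 141)
(U + L(17)) + 1/(153 + 15) = (141 + 17²) + 1/(153 + 15) = (141 + 289) + 1/168 = 430 + 1/168 = 72241/168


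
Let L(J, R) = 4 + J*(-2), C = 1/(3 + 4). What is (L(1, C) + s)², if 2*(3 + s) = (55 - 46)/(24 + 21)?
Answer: 81/100 ≈ 0.81000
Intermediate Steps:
s = -29/10 (s = -3 + ((55 - 46)/(24 + 21))/2 = -3 + (9/45)/2 = -3 + (9*(1/45))/2 = -3 + (½)*(⅕) = -3 + ⅒ = -29/10 ≈ -2.9000)
C = ⅐ (C = 1/7 = ⅐ ≈ 0.14286)
L(J, R) = 4 - 2*J
(L(1, C) + s)² = ((4 - 2*1) - 29/10)² = ((4 - 2) - 29/10)² = (2 - 29/10)² = (-9/10)² = 81/100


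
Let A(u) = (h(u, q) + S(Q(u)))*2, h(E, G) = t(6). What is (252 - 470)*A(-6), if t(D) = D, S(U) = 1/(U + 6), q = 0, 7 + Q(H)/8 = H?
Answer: -127966/49 ≈ -2611.6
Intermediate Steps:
Q(H) = -56 + 8*H
S(U) = 1/(6 + U)
h(E, G) = 6
A(u) = 12 + 2/(-50 + 8*u) (A(u) = (6 + 1/(6 + (-56 + 8*u)))*2 = (6 + 1/(-50 + 8*u))*2 = 12 + 2/(-50 + 8*u))
(252 - 470)*A(-6) = (252 - 470)*((-299 + 48*(-6))/(-25 + 4*(-6))) = -218*(-299 - 288)/(-25 - 24) = -218*(-587)/(-49) = -(-218)*(-587)/49 = -218*587/49 = -127966/49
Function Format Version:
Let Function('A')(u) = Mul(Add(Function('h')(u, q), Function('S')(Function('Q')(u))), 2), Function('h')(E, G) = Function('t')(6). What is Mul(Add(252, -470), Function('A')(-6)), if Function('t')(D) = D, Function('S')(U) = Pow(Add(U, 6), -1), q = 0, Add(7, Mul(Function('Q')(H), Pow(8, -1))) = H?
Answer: Rational(-127966, 49) ≈ -2611.6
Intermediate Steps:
Function('Q')(H) = Add(-56, Mul(8, H))
Function('S')(U) = Pow(Add(6, U), -1)
Function('h')(E, G) = 6
Function('A')(u) = Add(12, Mul(2, Pow(Add(-50, Mul(8, u)), -1))) (Function('A')(u) = Mul(Add(6, Pow(Add(6, Add(-56, Mul(8, u))), -1)), 2) = Mul(Add(6, Pow(Add(-50, Mul(8, u)), -1)), 2) = Add(12, Mul(2, Pow(Add(-50, Mul(8, u)), -1))))
Mul(Add(252, -470), Function('A')(-6)) = Mul(Add(252, -470), Mul(Pow(Add(-25, Mul(4, -6)), -1), Add(-299, Mul(48, -6)))) = Mul(-218, Mul(Pow(Add(-25, -24), -1), Add(-299, -288))) = Mul(-218, Mul(Pow(-49, -1), -587)) = Mul(-218, Mul(Rational(-1, 49), -587)) = Mul(-218, Rational(587, 49)) = Rational(-127966, 49)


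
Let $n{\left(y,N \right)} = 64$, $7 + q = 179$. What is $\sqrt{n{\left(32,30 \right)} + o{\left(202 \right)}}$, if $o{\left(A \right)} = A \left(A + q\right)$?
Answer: $2 \sqrt{18903} \approx 274.98$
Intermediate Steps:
$q = 172$ ($q = -7 + 179 = 172$)
$o{\left(A \right)} = A \left(172 + A\right)$ ($o{\left(A \right)} = A \left(A + 172\right) = A \left(172 + A\right)$)
$\sqrt{n{\left(32,30 \right)} + o{\left(202 \right)}} = \sqrt{64 + 202 \left(172 + 202\right)} = \sqrt{64 + 202 \cdot 374} = \sqrt{64 + 75548} = \sqrt{75612} = 2 \sqrt{18903}$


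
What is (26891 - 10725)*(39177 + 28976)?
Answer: 1101761398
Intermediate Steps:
(26891 - 10725)*(39177 + 28976) = 16166*68153 = 1101761398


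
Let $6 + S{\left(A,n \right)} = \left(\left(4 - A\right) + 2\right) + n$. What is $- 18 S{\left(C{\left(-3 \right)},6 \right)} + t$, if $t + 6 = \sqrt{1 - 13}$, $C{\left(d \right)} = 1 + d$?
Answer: $-150 + 2 i \sqrt{3} \approx -150.0 + 3.4641 i$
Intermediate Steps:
$S{\left(A,n \right)} = n - A$ ($S{\left(A,n \right)} = -6 + \left(\left(\left(4 - A\right) + 2\right) + n\right) = -6 - \left(-6 + A - n\right) = -6 + \left(6 + n - A\right) = n - A$)
$t = -6 + 2 i \sqrt{3}$ ($t = -6 + \sqrt{1 - 13} = -6 + \sqrt{-12} = -6 + 2 i \sqrt{3} \approx -6.0 + 3.4641 i$)
$- 18 S{\left(C{\left(-3 \right)},6 \right)} + t = - 18 \left(6 - \left(1 - 3\right)\right) - \left(6 - 2 i \sqrt{3}\right) = - 18 \left(6 - -2\right) - \left(6 - 2 i \sqrt{3}\right) = - 18 \left(6 + 2\right) - \left(6 - 2 i \sqrt{3}\right) = \left(-18\right) 8 - \left(6 - 2 i \sqrt{3}\right) = -144 - \left(6 - 2 i \sqrt{3}\right) = -150 + 2 i \sqrt{3}$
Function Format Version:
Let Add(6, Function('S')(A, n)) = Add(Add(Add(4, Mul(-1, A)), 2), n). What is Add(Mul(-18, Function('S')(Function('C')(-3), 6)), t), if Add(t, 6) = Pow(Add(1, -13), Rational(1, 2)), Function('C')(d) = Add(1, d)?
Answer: Add(-150, Mul(2, I, Pow(3, Rational(1, 2)))) ≈ Add(-150.00, Mul(3.4641, I))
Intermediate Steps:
Function('S')(A, n) = Add(n, Mul(-1, A)) (Function('S')(A, n) = Add(-6, Add(Add(Add(4, Mul(-1, A)), 2), n)) = Add(-6, Add(Add(6, Mul(-1, A)), n)) = Add(-6, Add(6, n, Mul(-1, A))) = Add(n, Mul(-1, A)))
t = Add(-6, Mul(2, I, Pow(3, Rational(1, 2)))) (t = Add(-6, Pow(Add(1, -13), Rational(1, 2))) = Add(-6, Pow(-12, Rational(1, 2))) = Add(-6, Mul(2, I, Pow(3, Rational(1, 2)))) ≈ Add(-6.0000, Mul(3.4641, I)))
Add(Mul(-18, Function('S')(Function('C')(-3), 6)), t) = Add(Mul(-18, Add(6, Mul(-1, Add(1, -3)))), Add(-6, Mul(2, I, Pow(3, Rational(1, 2))))) = Add(Mul(-18, Add(6, Mul(-1, -2))), Add(-6, Mul(2, I, Pow(3, Rational(1, 2))))) = Add(Mul(-18, Add(6, 2)), Add(-6, Mul(2, I, Pow(3, Rational(1, 2))))) = Add(Mul(-18, 8), Add(-6, Mul(2, I, Pow(3, Rational(1, 2))))) = Add(-144, Add(-6, Mul(2, I, Pow(3, Rational(1, 2))))) = Add(-150, Mul(2, I, Pow(3, Rational(1, 2))))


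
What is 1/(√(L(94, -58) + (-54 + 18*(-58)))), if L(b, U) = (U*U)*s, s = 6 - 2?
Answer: √12358/12358 ≈ 0.0089955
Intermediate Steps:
s = 4
L(b, U) = 4*U² (L(b, U) = (U*U)*4 = U²*4 = 4*U²)
1/(√(L(94, -58) + (-54 + 18*(-58)))) = 1/(√(4*(-58)² + (-54 + 18*(-58)))) = 1/(√(4*3364 + (-54 - 1044))) = 1/(√(13456 - 1098)) = 1/(√12358) = √12358/12358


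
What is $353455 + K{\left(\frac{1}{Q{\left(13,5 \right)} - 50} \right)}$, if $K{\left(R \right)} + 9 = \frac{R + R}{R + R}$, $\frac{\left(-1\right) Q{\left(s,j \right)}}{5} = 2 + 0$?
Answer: $353447$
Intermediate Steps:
$Q{\left(s,j \right)} = -10$ ($Q{\left(s,j \right)} = - 5 \left(2 + 0\right) = \left(-5\right) 2 = -10$)
$K{\left(R \right)} = -8$ ($K{\left(R \right)} = -9 + \frac{R + R}{R + R} = -9 + \frac{2 R}{2 R} = -9 + 2 R \frac{1}{2 R} = -9 + 1 = -8$)
$353455 + K{\left(\frac{1}{Q{\left(13,5 \right)} - 50} \right)} = 353455 - 8 = 353447$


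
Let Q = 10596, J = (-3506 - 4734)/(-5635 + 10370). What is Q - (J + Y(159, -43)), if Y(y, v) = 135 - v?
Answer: 9867494/947 ≈ 10420.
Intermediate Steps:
J = -1648/947 (J = -8240/4735 = -8240*1/4735 = -1648/947 ≈ -1.7402)
Q - (J + Y(159, -43)) = 10596 - (-1648/947 + (135 - 1*(-43))) = 10596 - (-1648/947 + (135 + 43)) = 10596 - (-1648/947 + 178) = 10596 - 1*166918/947 = 10596 - 166918/947 = 9867494/947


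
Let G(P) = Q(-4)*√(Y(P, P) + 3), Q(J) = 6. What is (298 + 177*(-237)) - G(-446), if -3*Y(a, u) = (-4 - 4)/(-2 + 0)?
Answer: -41651 - 2*√15 ≈ -41659.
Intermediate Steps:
Y(a, u) = -4/3 (Y(a, u) = -(-4 - 4)/(3*(-2 + 0)) = -(-8)/(3*(-2)) = -(-8)*(-1)/(3*2) = -⅓*4 = -4/3)
G(P) = 2*√15 (G(P) = 6*√(-4/3 + 3) = 6*√(5/3) = 6*(√15/3) = 2*√15)
(298 + 177*(-237)) - G(-446) = (298 + 177*(-237)) - 2*√15 = (298 - 41949) - 2*√15 = -41651 - 2*√15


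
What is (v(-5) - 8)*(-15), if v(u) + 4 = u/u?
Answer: 165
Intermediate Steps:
v(u) = -3 (v(u) = -4 + u/u = -4 + 1 = -3)
(v(-5) - 8)*(-15) = (-3 - 8)*(-15) = -11*(-15) = 165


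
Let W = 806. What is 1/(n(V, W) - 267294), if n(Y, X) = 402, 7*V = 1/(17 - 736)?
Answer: -1/266892 ≈ -3.7468e-6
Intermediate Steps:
V = -1/5033 (V = 1/(7*(17 - 736)) = (⅐)/(-719) = (⅐)*(-1/719) = -1/5033 ≈ -0.00019869)
1/(n(V, W) - 267294) = 1/(402 - 267294) = 1/(-266892) = -1/266892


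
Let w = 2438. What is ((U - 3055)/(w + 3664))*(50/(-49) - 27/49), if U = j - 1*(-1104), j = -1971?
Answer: 21571/21357 ≈ 1.0100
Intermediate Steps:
U = -867 (U = -1971 - 1*(-1104) = -1971 + 1104 = -867)
((U - 3055)/(w + 3664))*(50/(-49) - 27/49) = ((-867 - 3055)/(2438 + 3664))*(50/(-49) - 27/49) = (-3922/6102)*(50*(-1/49) - 27*1/49) = (-3922*1/6102)*(-50/49 - 27/49) = -1961/3051*(-11/7) = 21571/21357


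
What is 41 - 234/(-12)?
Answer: 121/2 ≈ 60.500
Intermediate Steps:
41 - 234/(-12) = 41 - 234*(-1)/12 = 41 - 26*(-3/4) = 41 + 39/2 = 121/2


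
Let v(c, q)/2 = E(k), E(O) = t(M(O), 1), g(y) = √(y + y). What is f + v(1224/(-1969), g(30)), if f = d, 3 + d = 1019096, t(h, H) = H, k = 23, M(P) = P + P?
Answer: 1019095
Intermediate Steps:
M(P) = 2*P
g(y) = √2*√y (g(y) = √(2*y) = √2*√y)
E(O) = 1
d = 1019093 (d = -3 + 1019096 = 1019093)
v(c, q) = 2 (v(c, q) = 2*1 = 2)
f = 1019093
f + v(1224/(-1969), g(30)) = 1019093 + 2 = 1019095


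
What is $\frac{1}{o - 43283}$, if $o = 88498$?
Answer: $\frac{1}{45215} \approx 2.2117 \cdot 10^{-5}$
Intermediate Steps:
$\frac{1}{o - 43283} = \frac{1}{88498 - 43283} = \frac{1}{45215}$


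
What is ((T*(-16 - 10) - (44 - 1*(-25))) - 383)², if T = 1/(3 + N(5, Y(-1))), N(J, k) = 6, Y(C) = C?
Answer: 16760836/81 ≈ 2.0692e+5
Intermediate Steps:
T = ⅑ (T = 1/(3 + 6) = 1/9 = ⅑ ≈ 0.11111)
((T*(-16 - 10) - (44 - 1*(-25))) - 383)² = (((-16 - 10)/9 - (44 - 1*(-25))) - 383)² = (((⅑)*(-26) - (44 + 25)) - 383)² = ((-26/9 - 1*69) - 383)² = ((-26/9 - 69) - 383)² = (-647/9 - 383)² = (-4094/9)² = 16760836/81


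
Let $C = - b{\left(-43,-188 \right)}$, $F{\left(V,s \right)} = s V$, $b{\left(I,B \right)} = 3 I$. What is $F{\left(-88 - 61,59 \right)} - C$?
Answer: $-8920$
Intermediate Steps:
$F{\left(V,s \right)} = V s$
$C = 129$ ($C = - 3 \left(-43\right) = \left(-1\right) \left(-129\right) = 129$)
$F{\left(-88 - 61,59 \right)} - C = \left(-88 - 61\right) 59 - 129 = \left(-149\right) 59 - 129 = -8791 - 129 = -8920$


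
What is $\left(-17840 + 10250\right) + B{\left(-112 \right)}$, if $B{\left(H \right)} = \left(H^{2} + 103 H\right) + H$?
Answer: $-6694$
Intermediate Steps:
$B{\left(H \right)} = H^{2} + 104 H$
$\left(-17840 + 10250\right) + B{\left(-112 \right)} = \left(-17840 + 10250\right) - 112 \left(104 - 112\right) = -7590 - -896 = -7590 + 896 = -6694$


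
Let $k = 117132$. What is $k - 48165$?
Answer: $68967$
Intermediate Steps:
$k - 48165 = 117132 - 48165 = 68967$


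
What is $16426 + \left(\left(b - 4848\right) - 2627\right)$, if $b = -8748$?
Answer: $203$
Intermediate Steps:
$16426 + \left(\left(b - 4848\right) - 2627\right) = 16426 - 16223 = 203$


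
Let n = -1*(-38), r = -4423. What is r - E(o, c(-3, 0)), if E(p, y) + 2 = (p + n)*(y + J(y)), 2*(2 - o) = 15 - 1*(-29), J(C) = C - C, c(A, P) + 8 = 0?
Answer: -4277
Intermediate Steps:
c(A, P) = -8 (c(A, P) = -8 + 0 = -8)
J(C) = 0
n = 38
o = -20 (o = 2 - (15 - 1*(-29))/2 = 2 - (15 + 29)/2 = 2 - ½*44 = 2 - 22 = -20)
E(p, y) = -2 + y*(38 + p) (E(p, y) = -2 + (p + 38)*(y + 0) = -2 + (38 + p)*y = -2 + y*(38 + p))
r - E(o, c(-3, 0)) = -4423 - (-2 + 38*(-8) - 20*(-8)) = -4423 - (-2 - 304 + 160) = -4423 - 1*(-146) = -4423 + 146 = -4277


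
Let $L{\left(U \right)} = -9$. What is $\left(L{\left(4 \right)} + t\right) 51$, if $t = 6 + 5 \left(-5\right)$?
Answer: $-1428$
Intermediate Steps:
$t = -19$ ($t = 6 - 25 = -19$)
$\left(L{\left(4 \right)} + t\right) 51 = \left(-9 - 19\right) 51 = \left(-28\right) 51 = -1428$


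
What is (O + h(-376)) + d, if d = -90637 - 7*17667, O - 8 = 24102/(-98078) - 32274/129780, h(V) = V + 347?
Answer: -75780027253767/353571190 ≈ -2.1433e+5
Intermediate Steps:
h(V) = 347 + V
O = 2653754883/353571190 (O = 8 + (24102/(-98078) - 32274/129780) = 8 + (24102*(-1/98078) - 32274*1/129780) = 8 + (-12051/49039 - 1793/7210) = 8 - 174814637/353571190 = 2653754883/353571190 ≈ 7.5056)
d = -214306 (d = -90637 - 1*123669 = -90637 - 123669 = -214306)
(O + h(-376)) + d = (2653754883/353571190 + (347 - 376)) - 214306 = (2653754883/353571190 - 29) - 214306 = -7599809627/353571190 - 214306 = -75780027253767/353571190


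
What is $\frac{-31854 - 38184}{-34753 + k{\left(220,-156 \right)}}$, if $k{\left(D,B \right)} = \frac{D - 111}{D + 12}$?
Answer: $\frac{1805424}{895843} \approx 2.0153$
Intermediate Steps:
$k{\left(D,B \right)} = \frac{-111 + D}{12 + D}$
$\frac{-31854 - 38184}{-34753 + k{\left(220,-156 \right)}} = \frac{-31854 - 38184}{-34753 + \frac{-111 + 220}{12 + 220}} = - \frac{70038}{-34753 + \frac{1}{232} \cdot 109} = - \frac{70038}{-34753 + \frac{109}{232}} = - \frac{70038}{- \frac{8062587}{232}} = \left(-70038\right) \left(- \frac{232}{8062587}\right) = \frac{1805424}{895843}$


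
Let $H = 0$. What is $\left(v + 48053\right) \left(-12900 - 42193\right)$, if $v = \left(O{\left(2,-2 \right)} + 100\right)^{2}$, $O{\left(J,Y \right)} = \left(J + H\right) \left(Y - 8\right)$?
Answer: $-2999979129$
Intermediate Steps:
$O{\left(J,Y \right)} = J \left(-8 + Y\right)$ ($O{\left(J,Y \right)} = \left(J + 0\right) \left(Y - 8\right) = J \left(-8 + Y\right)$)
$v = 6400$ ($v = \left(2 \left(-8 - 2\right) + 100\right)^{2} = \left(2 \left(-10\right) + 100\right)^{2} = \left(-20 + 100\right)^{2} = 80^{2} = 6400$)
$\left(v + 48053\right) \left(-12900 - 42193\right) = \left(6400 + 48053\right) \left(-12900 - 42193\right) = 54453 \left(-55093\right) = -2999979129$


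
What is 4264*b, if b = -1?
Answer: -4264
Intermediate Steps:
4264*b = 4264*(-1) = -4264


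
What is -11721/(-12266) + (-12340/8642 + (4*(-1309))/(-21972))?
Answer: -68137226773/291136613298 ≈ -0.23404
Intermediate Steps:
-11721/(-12266) + (-12340/8642 + (4*(-1309))/(-21972)) = -11721*(-1/12266) + (-12340*1/8642 - 5236*(-1/21972)) = 11721/12266 + (-6170/4321 + 1309/5493) = 11721/12266 - 28235621/23735253 = -68137226773/291136613298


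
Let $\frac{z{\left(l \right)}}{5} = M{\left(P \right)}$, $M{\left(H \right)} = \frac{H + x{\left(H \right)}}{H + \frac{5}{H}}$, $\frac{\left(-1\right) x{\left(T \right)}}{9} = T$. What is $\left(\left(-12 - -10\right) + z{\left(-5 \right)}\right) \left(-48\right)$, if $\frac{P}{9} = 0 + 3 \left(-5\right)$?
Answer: $\frac{3674208}{1823} \approx 2015.5$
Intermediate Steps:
$x{\left(T \right)} = - 9 T$
$P = -135$ ($P = 9 \left(0 + 3 \left(-5\right)\right) = 9 \left(0 - 15\right) = 9 \left(-15\right) = -135$)
$M{\left(H \right)} = - \frac{8 H}{H + \frac{5}{H}}$ ($M{\left(H \right)} = \frac{H - 9 H}{H + \frac{5}{H}} = \frac{\left(-8\right) H}{H + \frac{5}{H}} = - \frac{8 H}{H + \frac{5}{H}}$)
$z{\left(l \right)} = - \frac{72900}{1823}$ ($z{\left(l \right)} = 5 \left(- \frac{8 \left(-135\right)^{2}}{5 + \left(-135\right)^{2}}\right) = 5 \left(\left(-8\right) 18225 \frac{1}{5 + 18225}\right) = 5 \left(\left(-8\right) 18225 \cdot \frac{1}{18230}\right) = 5 \left(- \frac{14580}{1823}\right) = - \frac{72900}{1823}$)
$\left(\left(-12 - -10\right) + z{\left(-5 \right)}\right) \left(-48\right) = \left(\left(-12 - -10\right) - \frac{72900}{1823}\right) \left(-48\right) = \left(\left(-12 + 10\right) - \frac{72900}{1823}\right) \left(-48\right) = \left(-2 - \frac{72900}{1823}\right) \left(-48\right) = \left(- \frac{76546}{1823}\right) \left(-48\right) = \frac{3674208}{1823}$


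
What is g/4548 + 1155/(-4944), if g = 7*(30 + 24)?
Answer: -94003/624592 ≈ -0.15050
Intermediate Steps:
g = 378 (g = 7*54 = 378)
g/4548 + 1155/(-4944) = 378/4548 + 1155/(-4944) = 378*(1/4548) + 1155*(-1/4944) = 63/758 - 385/1648 = -94003/624592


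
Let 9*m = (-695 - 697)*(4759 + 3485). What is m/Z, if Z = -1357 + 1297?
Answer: 106256/5 ≈ 21251.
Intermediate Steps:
m = -1275072 (m = ((-695 - 697)*(4759 + 3485))/9 = (-1392*8244)/9 = (1/9)*(-11475648) = -1275072)
Z = -60
m/Z = -1275072/(-60) = -1275072*(-1/60) = 106256/5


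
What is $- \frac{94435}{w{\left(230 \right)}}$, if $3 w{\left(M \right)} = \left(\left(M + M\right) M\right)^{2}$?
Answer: $- \frac{56661}{2238728000} \approx -2.5309 \cdot 10^{-5}$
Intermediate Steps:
$w{\left(M \right)} = \frac{4 M^{4}}{3}$ ($w{\left(M \right)} = \frac{\left(\left(M + M\right) M\right)^{2}}{3} = \frac{\left(2 M M\right)^{2}}{3} = \frac{\left(2 M^{2}\right)^{2}}{3} = \frac{4 M^{4}}{3}$)
$- \frac{94435}{w{\left(230 \right)}} = - \frac{94435}{\frac{4}{3} \cdot 230^{4}} = - \frac{94435}{\frac{4}{3} \cdot 2798410000} = - \frac{94435}{\frac{11193640000}{3}} = \left(-94435\right) \frac{3}{11193640000} = - \frac{56661}{2238728000}$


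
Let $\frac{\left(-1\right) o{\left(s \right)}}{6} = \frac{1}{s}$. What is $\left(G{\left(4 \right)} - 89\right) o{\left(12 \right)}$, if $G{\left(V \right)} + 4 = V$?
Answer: $\frac{89}{2} \approx 44.5$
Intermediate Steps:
$G{\left(V \right)} = -4 + V$
$o{\left(s \right)} = - \frac{6}{s}$
$\left(G{\left(4 \right)} - 89\right) o{\left(12 \right)} = \left(\left(-4 + 4\right) - 89\right) \left(- \frac{6}{12}\right) = \left(0 - 89\right) \left(\left(-6\right) \frac{1}{12}\right) = \left(-89\right) \left(- \frac{1}{2}\right) = \frac{89}{2}$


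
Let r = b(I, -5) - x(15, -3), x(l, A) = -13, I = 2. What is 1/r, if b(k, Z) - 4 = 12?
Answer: 1/29 ≈ 0.034483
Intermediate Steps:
b(k, Z) = 16 (b(k, Z) = 4 + 12 = 16)
r = 29 (r = 16 - 1*(-13) = 16 + 13 = 29)
1/r = 1/29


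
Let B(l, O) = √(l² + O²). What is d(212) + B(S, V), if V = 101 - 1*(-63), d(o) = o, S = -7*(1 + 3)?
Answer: 212 + 4*√1730 ≈ 378.37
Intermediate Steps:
S = -28 (S = -7*4 = -28)
V = 164 (V = 101 + 63 = 164)
B(l, O) = √(O² + l²)
d(212) + B(S, V) = 212 + √(164² + (-28)²) = 212 + √(26896 + 784) = 212 + √27680 = 212 + 4*√1730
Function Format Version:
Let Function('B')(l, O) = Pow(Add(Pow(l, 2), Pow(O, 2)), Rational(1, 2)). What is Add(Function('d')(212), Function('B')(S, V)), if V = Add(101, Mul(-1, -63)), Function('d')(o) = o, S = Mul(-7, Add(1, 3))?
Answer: Add(212, Mul(4, Pow(1730, Rational(1, 2)))) ≈ 378.37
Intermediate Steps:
S = -28 (S = Mul(-7, 4) = -28)
V = 164 (V = Add(101, 63) = 164)
Function('B')(l, O) = Pow(Add(Pow(O, 2), Pow(l, 2)), Rational(1, 2))
Add(Function('d')(212), Function('B')(S, V)) = Add(212, Pow(Add(Pow(164, 2), Pow(-28, 2)), Rational(1, 2))) = Add(212, Pow(Add(26896, 784), Rational(1, 2))) = Add(212, Pow(27680, Rational(1, 2))) = Add(212, Mul(4, Pow(1730, Rational(1, 2))))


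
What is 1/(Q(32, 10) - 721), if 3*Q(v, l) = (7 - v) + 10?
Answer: -1/726 ≈ -0.0013774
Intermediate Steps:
Q(v, l) = 17/3 - v/3 (Q(v, l) = ((7 - v) + 10)/3 = (17 - v)/3 = 17/3 - v/3)
1/(Q(32, 10) - 721) = 1/((17/3 - ⅓*32) - 721) = 1/((17/3 - 32/3) - 721) = 1/(-5 - 721) = 1/(-726) = -1/726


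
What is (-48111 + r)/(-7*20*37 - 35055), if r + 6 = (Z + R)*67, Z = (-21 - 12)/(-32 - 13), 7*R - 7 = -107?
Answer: 5147626/4224675 ≈ 1.2185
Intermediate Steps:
R = -100/7 (R = 1 + (⅐)*(-107) = 1 - 107/7 = -100/7 ≈ -14.286)
Z = 11/15 (Z = -33/(-45) = -33*(-1/45) = 11/15 ≈ 0.73333)
r = -95971/105 (r = -6 + (11/15 - 100/7)*67 = -6 - 1423/105*67 = -6 - 95341/105 = -95971/105 ≈ -914.01)
(-48111 + r)/(-7*20*37 - 35055) = (-48111 - 95971/105)/(-7*20*37 - 35055) = -5147626/(105*(-140*37 - 35055)) = -5147626/(105*(-5180 - 35055)) = -5147626/105/(-40235) = -5147626/105*(-1/40235) = 5147626/4224675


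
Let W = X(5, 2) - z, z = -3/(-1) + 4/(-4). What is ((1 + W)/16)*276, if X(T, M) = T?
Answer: 69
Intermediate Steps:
z = 2 (z = -3*(-1) + 4*(-¼) = 3 - 1 = 2)
W = 3 (W = 5 - 1*2 = 5 - 2 = 3)
((1 + W)/16)*276 = ((1 + 3)/16)*276 = (4*(1/16))*276 = (¼)*276 = 69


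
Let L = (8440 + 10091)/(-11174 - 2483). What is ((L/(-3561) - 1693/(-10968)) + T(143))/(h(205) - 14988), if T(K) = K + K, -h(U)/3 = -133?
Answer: -50878513366055/2593934434358568 ≈ -0.019614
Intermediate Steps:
h(U) = 399 (h(U) = -3*(-133) = 399)
T(K) = 2*K
L = -18531/13657 (L = 18531/(-13657) = 18531*(-1/13657) = -18531/13657 ≈ -1.3569)
((L/(-3561) - 1693/(-10968)) + T(143))/(h(205) - 14988) = ((-18531/13657/(-3561) - 1693/(-10968)) + 2*143)/(399 - 14988) = ((-18531/13657*(-1/3561) - 1693*(-1/10968)) + 286)/(-14589) = ((6177/16210859 + 1693/10968) + 286)*(-1/14589) = (27512733623/177800701512 + 286)*(-1/14589) = (50878513366055/177800701512)*(-1/14589) = -50878513366055/2593934434358568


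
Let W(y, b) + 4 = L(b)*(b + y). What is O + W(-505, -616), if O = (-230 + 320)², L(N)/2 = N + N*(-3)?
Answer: -2754048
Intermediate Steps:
L(N) = -4*N (L(N) = 2*(N + N*(-3)) = 2*(N - 3*N) = 2*(-2*N) = -4*N)
O = 8100 (O = 90² = 8100)
W(y, b) = -4 - 4*b*(b + y) (W(y, b) = -4 + (-4*b)*(b + y) = -4 - 4*b*(b + y))
O + W(-505, -616) = 8100 + (-4 - 4*(-616)² - 4*(-616)*(-505)) = 8100 + (-4 - 4*379456 - 1244320) = 8100 + (-4 - 1517824 - 1244320) = 8100 - 2762148 = -2754048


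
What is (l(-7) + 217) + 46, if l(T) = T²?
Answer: 312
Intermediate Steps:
(l(-7) + 217) + 46 = ((-7)² + 217) + 46 = (49 + 217) + 46 = 266 + 46 = 312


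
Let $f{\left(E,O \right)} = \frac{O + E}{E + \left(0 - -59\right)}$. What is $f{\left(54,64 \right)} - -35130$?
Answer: $\frac{3969808}{113} \approx 35131.0$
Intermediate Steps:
$f{\left(E,O \right)} = \frac{E + O}{59 + E}$ ($f{\left(E,O \right)} = \frac{E + O}{E + \left(0 + 59\right)} = \frac{E + O}{E + 59} = \frac{E + O}{59 + E}$)
$f{\left(54,64 \right)} - -35130 = \frac{54 + 64}{59 + 54} - -35130 = \frac{1}{113} \cdot 118 + 35130 = \frac{118}{113} + 35130 = \frac{3969808}{113}$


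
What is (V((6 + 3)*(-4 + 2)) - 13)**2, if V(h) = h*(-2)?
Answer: 529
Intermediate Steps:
V(h) = -2*h
(V((6 + 3)*(-4 + 2)) - 13)**2 = (-2*(6 + 3)*(-4 + 2) - 13)**2 = (-18*(-2) - 13)**2 = (-2*(-18) - 13)**2 = (36 - 13)**2 = 23**2 = 529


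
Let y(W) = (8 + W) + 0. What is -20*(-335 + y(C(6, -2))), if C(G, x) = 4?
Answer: 6460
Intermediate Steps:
y(W) = 8 + W
-20*(-335 + y(C(6, -2))) = -20*(-335 + (8 + 4)) = -20*(-335 + 12) = -20*(-323) = 6460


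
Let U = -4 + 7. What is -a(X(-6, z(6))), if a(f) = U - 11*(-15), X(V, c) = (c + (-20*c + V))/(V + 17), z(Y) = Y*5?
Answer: -168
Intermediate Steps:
U = 3
z(Y) = 5*Y
X(V, c) = (V - 19*c)/(17 + V) (X(V, c) = (c + (V - 20*c))/(17 + V) = (V - 19*c)/(17 + V))
a(f) = 168 (a(f) = 3 - 11*(-15) = 3 + 165 = 168)
-a(X(-6, z(6))) = -1*168 = -168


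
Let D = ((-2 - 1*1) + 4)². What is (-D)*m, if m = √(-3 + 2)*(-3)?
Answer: 3*I ≈ 3.0*I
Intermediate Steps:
D = 1 (D = ((-2 - 1) + 4)² = (-3 + 4)² = 1² = 1)
m = -3*I (m = √(-1)*(-3) = I*(-3) = -3*I ≈ -3.0*I)
(-D)*m = (-1*1)*(-3*I) = -(-3)*I = 3*I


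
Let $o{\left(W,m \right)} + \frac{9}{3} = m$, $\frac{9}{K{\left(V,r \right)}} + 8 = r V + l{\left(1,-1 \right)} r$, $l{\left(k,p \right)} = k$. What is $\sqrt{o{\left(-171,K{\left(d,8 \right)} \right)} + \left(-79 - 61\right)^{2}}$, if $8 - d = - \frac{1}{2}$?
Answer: $\frac{\sqrt{22654285}}{34} \approx 139.99$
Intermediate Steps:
$d = \frac{17}{2}$ ($d = 8 - - \frac{1}{2} = 8 + \frac{1}{2} = \frac{17}{2} \approx 8.5$)
$K{\left(V,r \right)} = \frac{9}{-8 + r + V r}$ ($K{\left(V,r \right)} = \frac{9}{-8 + \left(r V + 1 r\right)} = \frac{9}{-8 + \left(V r + r\right)} = \frac{9}{-8 + \left(r + V r\right)} = \frac{9}{-8 + r + V r}$)
$o{\left(W,m \right)} = -3 + m$
$\sqrt{o{\left(-171,K{\left(d,8 \right)} \right)} + \left(-79 - 61\right)^{2}} = \sqrt{\left(-3 + \frac{9}{-8 + 8 + \frac{17}{2} \cdot 8}\right) + \left(-79 - 61\right)^{2}} = \sqrt{\left(-3 + \frac{9}{-8 + 8 + 68}\right) + \left(-140\right)^{2}} = \sqrt{\left(-3 + \frac{9}{68}\right) + 19600} = \sqrt{- \frac{195}{68} + 19600} = \sqrt{\frac{1332605}{68}} = \frac{\sqrt{22654285}}{34}$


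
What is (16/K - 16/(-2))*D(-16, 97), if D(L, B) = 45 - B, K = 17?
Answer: -7904/17 ≈ -464.94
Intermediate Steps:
(16/K - 16/(-2))*D(-16, 97) = (16/17 - 16/(-2))*(45 - 1*97) = (16*(1/17) - 16*(-1/2))*(45 - 97) = (16/17 + 8)*(-52) = (152/17)*(-52) = -7904/17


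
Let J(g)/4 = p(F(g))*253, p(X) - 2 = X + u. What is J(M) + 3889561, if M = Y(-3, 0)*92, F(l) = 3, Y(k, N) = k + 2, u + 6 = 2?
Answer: 3890573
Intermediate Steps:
u = -4 (u = -6 + 2 = -4)
Y(k, N) = 2 + k
M = -92 (M = (2 - 3)*92 = -1*92 = -92)
p(X) = -2 + X (p(X) = 2 + (X - 4) = 2 + (-4 + X) = -2 + X)
J(g) = 1012 (J(g) = 4*((-2 + 3)*253) = 4*(1*253) = 4*253 = 1012)
J(M) + 3889561 = 1012 + 3889561 = 3890573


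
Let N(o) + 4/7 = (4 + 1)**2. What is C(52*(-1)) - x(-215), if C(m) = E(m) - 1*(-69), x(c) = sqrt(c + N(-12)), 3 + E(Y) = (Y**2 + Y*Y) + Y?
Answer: 5422 - I*sqrt(9338)/7 ≈ 5422.0 - 13.805*I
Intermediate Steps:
E(Y) = -3 + Y + 2*Y**2 (E(Y) = -3 + ((Y**2 + Y*Y) + Y) = -3 + ((Y**2 + Y**2) + Y) = -3 + (2*Y**2 + Y) = -3 + (Y + 2*Y**2) = -3 + Y + 2*Y**2)
N(o) = 171/7 (N(o) = -4/7 + (4 + 1)**2 = -4/7 + 5**2 = -4/7 + 25 = 171/7)
x(c) = sqrt(171/7 + c) (x(c) = sqrt(c + 171/7) = sqrt(171/7 + c))
C(m) = 66 + m + 2*m**2 (C(m) = (-3 + m + 2*m**2) - 1*(-69) = (-3 + m + 2*m**2) + 69 = 66 + m + 2*m**2)
C(52*(-1)) - x(-215) = (66 + 52*(-1) + 2*(52*(-1))**2) - sqrt(1197 + 49*(-215))/7 = (66 - 52 + 2*(-52)**2) - sqrt(1197 - 10535)/7 = (66 - 52 + 2*2704) - sqrt(-9338)/7 = (66 - 52 + 5408) - I*sqrt(9338)/7 = 5422 - I*sqrt(9338)/7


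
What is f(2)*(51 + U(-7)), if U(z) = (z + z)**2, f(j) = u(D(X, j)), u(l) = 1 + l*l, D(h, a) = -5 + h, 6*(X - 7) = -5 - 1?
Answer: 494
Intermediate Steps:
X = 6 (X = 7 + (-5 - 1)/6 = 7 + (1/6)*(-6) = 7 - 1 = 6)
u(l) = 1 + l**2
f(j) = 2 (f(j) = 1 + (-5 + 6)**2 = 1 + 1**2 = 1 + 1 = 2)
U(z) = 4*z**2 (U(z) = (2*z)**2 = 4*z**2)
f(2)*(51 + U(-7)) = 2*(51 + 4*(-7)**2) = 2*(51 + 4*49) = 2*(51 + 196) = 2*247 = 494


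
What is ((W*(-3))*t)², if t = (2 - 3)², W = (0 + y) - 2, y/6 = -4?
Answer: 6084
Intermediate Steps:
y = -24 (y = 6*(-4) = -24)
W = -26 (W = (0 - 24) - 2 = -24 - 2 = -26)
t = 1 (t = (-1)² = 1)
((W*(-3))*t)² = (-26*(-3)*1)² = (78*1)² = 78² = 6084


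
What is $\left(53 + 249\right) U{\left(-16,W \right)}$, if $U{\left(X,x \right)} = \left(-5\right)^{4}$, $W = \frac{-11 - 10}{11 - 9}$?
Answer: $188750$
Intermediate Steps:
$W = - \frac{21}{2} \approx -10.5$
$U{\left(X,x \right)} = 625$
$\left(53 + 249\right) U{\left(-16,W \right)} = \left(53 + 249\right) 625 = 302 \cdot 625 = 188750$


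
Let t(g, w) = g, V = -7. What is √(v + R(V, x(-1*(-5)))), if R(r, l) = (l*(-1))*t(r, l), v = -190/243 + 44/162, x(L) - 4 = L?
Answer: √45555/27 ≈ 7.9050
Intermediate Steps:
x(L) = 4 + L
v = -124/243 (v = -190*1/243 + 44*(1/162) = -190/243 + 22/81 = -124/243 ≈ -0.51029)
R(r, l) = -l*r (R(r, l) = (l*(-1))*r = (-l)*r = -l*r)
√(v + R(V, x(-1*(-5)))) = √(-124/243 - 1*(4 - 1*(-5))*(-7)) = √(-124/243 - 1*(4 + 5)*(-7)) = √(-124/243 - 1*9*(-7)) = √(-124/243 + 63) = √(15185/243) = √45555/27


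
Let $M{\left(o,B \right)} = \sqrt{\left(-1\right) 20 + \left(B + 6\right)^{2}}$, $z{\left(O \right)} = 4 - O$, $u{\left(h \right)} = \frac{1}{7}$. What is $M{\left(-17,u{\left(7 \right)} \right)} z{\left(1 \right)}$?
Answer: $\frac{3 \sqrt{869}}{7} \approx 12.634$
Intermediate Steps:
$u{\left(h \right)} = \frac{1}{7}$
$M{\left(o,B \right)} = \sqrt{-20 + \left(6 + B\right)^{2}}$
$M{\left(-17,u{\left(7 \right)} \right)} z{\left(1 \right)} = \sqrt{-20 + \left(6 + \frac{1}{7}\right)^{2}} \left(4 - 1\right) = \sqrt{-20 + \left(\frac{43}{7}\right)^{2}} \left(4 - 1\right) = \sqrt{-20 + \frac{1849}{49}} \cdot 3 = \sqrt{\frac{869}{49}} \cdot 3 = \frac{\sqrt{869}}{7} \cdot 3 = \frac{3 \sqrt{869}}{7}$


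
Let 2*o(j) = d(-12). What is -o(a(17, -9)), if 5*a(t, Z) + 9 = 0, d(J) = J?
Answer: 6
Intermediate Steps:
a(t, Z) = -9/5 (a(t, Z) = -9/5 + (⅕)*0 = -9/5 + 0 = -9/5)
o(j) = -6 (o(j) = (½)*(-12) = -6)
-o(a(17, -9)) = -1*(-6) = 6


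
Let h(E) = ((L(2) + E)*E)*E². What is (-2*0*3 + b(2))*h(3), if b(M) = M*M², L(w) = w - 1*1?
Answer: 864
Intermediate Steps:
L(w) = -1 + w (L(w) = w - 1 = -1 + w)
b(M) = M³
h(E) = E³*(1 + E) (h(E) = (((-1 + 2) + E)*E)*E² = ((1 + E)*E)*E² = (E*(1 + E))*E² = E³*(1 + E))
(-2*0*3 + b(2))*h(3) = (-2*0*3 + 2³)*(3³*(1 + 3)) = (0*3 + 8)*(27*4) = (0 + 8)*108 = 8*108 = 864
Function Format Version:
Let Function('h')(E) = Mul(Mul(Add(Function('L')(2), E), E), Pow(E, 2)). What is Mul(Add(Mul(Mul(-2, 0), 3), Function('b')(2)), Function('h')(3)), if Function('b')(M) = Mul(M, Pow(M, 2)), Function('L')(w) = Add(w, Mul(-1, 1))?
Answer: 864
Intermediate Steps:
Function('L')(w) = Add(-1, w) (Function('L')(w) = Add(w, -1) = Add(-1, w))
Function('b')(M) = Pow(M, 3)
Function('h')(E) = Mul(Pow(E, 3), Add(1, E)) (Function('h')(E) = Mul(Mul(Add(Add(-1, 2), E), E), Pow(E, 2)) = Mul(Mul(Add(1, E), E), Pow(E, 2)) = Mul(Mul(E, Add(1, E)), Pow(E, 2)) = Mul(Pow(E, 3), Add(1, E)))
Mul(Add(Mul(Mul(-2, 0), 3), Function('b')(2)), Function('h')(3)) = Mul(Add(Mul(Mul(-2, 0), 3), Pow(2, 3)), Mul(Pow(3, 3), Add(1, 3))) = Mul(Add(Mul(0, 3), 8), Mul(27, 4)) = Mul(Add(0, 8), 108) = Mul(8, 108) = 864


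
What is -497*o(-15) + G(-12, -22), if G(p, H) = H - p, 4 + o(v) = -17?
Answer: 10427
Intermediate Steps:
o(v) = -21 (o(v) = -4 - 17 = -21)
-497*o(-15) + G(-12, -22) = -497*(-21) + (-22 - 1*(-12)) = 10437 + (-22 + 12) = 10437 - 10 = 10427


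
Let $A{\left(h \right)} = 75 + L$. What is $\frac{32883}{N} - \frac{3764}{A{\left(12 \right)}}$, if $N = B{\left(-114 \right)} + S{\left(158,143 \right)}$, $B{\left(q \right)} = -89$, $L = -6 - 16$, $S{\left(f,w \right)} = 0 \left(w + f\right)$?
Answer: $- \frac{2077795}{4717} \approx -440.49$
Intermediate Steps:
$S{\left(f,w \right)} = 0$ ($S{\left(f,w \right)} = 0 \left(f + w\right) = 0$)
$L = -22$ ($L = -6 - 16 = -22$)
$N = -89$ ($N = -89 + 0 = -89$)
$A{\left(h \right)} = 53$ ($A{\left(h \right)} = 75 - 22 = 53$)
$\frac{32883}{N} - \frac{3764}{A{\left(12 \right)}} = \frac{32883}{-89} - \frac{3764}{53} = 32883 \left(- \frac{1}{89}\right) - \frac{3764}{53} = - \frac{32883}{89} - \frac{3764}{53} = - \frac{2077795}{4717}$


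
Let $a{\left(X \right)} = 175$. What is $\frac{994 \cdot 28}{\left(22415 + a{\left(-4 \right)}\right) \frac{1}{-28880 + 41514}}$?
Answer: $\frac{175814744}{11295} \approx 15566.0$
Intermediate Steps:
$\frac{994 \cdot 28}{\left(22415 + a{\left(-4 \right)}\right) \frac{1}{-28880 + 41514}} = \frac{994 \cdot 28}{\left(22415 + 175\right) \frac{1}{-28880 + 41514}} = \frac{27832}{22590 \cdot \frac{1}{12634}} = \frac{27832}{\frac{11295}{6317}} = 27832 \cdot \frac{6317}{11295} = \frac{175814744}{11295}$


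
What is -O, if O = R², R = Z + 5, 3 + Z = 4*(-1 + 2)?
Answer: -36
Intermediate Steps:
Z = 1 (Z = -3 + 4*(-1 + 2) = -3 + 4*1 = -3 + 4 = 1)
R = 6 (R = 1 + 5 = 6)
O = 36 (O = 6² = 36)
-O = -1*36 = -36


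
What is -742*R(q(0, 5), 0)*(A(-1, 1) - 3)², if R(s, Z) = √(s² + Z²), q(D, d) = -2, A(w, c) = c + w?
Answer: -13356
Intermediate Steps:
R(s, Z) = √(Z² + s²)
-742*R(q(0, 5), 0)*(A(-1, 1) - 3)² = -742*√(0² + (-2)²)*((1 - 1) - 3)² = -742*√(0 + 4)*(0 - 3)² = -742*√4*(-3)² = -1484*9 = -742*18 = -13356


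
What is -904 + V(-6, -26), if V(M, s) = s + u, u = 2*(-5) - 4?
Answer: -944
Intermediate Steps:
u = -14 (u = -10 - 4 = -14)
V(M, s) = -14 + s (V(M, s) = s - 14 = -14 + s)
-904 + V(-6, -26) = -904 + (-14 - 26) = -904 - 40 = -944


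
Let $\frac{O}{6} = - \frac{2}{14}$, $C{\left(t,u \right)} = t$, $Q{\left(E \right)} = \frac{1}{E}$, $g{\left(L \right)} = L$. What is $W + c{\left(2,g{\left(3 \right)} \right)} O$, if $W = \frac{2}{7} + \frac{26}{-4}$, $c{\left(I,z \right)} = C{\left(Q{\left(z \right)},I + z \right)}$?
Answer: $- \frac{13}{2} \approx -6.5$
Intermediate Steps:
$c{\left(I,z \right)} = \frac{1}{z}$
$W = - \frac{87}{14}$ ($W = 2 \cdot \frac{1}{7} + 26 \left(- \frac{1}{4}\right) = \frac{2}{7} - \frac{13}{2} = - \frac{87}{14} \approx -6.2143$)
$O = - \frac{6}{7}$ ($O = 6 \left(- \frac{2}{14}\right) = 6 \left(\left(-2\right) \frac{1}{14}\right) = 6 \left(- \frac{1}{7}\right) = - \frac{6}{7} \approx -0.85714$)
$W + c{\left(2,g{\left(3 \right)} \right)} O = - \frac{87}{14} + \frac{1}{3} \left(- \frac{6}{7}\right) = - \frac{87}{14} - \frac{2}{7} = - \frac{13}{2}$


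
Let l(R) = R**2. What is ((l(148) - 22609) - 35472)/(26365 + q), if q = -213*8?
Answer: -36177/24661 ≈ -1.4670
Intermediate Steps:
q = -1704
((l(148) - 22609) - 35472)/(26365 + q) = ((148**2 - 22609) - 35472)/(26365 - 1704) = ((21904 - 22609) - 35472)/24661 = (-705 - 35472)*(1/24661) = -36177*1/24661 = -36177/24661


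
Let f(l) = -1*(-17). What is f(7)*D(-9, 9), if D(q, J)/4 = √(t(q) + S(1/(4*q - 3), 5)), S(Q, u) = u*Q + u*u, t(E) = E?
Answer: 68*√24141/39 ≈ 270.91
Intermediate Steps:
S(Q, u) = u² + Q*u (S(Q, u) = Q*u + u² = u² + Q*u)
f(l) = 17
D(q, J) = 4*√(25 + q + 5/(-3 + 4*q)) (D(q, J) = 4*√(q + 5*(1/(4*q - 3) + 5)) = 4*√(q + 5*(1/(-3 + 4*q) + 5)) = 4*√(q + 5*(5 + 1/(-3 + 4*q))) = 4*√(q + (25 + 5/(-3 + 4*q))) = 4*√(25 + q + 5/(-3 + 4*q)))
f(7)*D(-9, 9) = 17*(4*√((-70 + 4*(-9)² + 97*(-9))/(-3 + 4*(-9)))) = 17*(4*√((-70 + 4*81 - 873)/(-3 - 36))) = 17*(4*√((-70 + 324 - 873)/(-39))) = 17*(4*√(-1/39*(-619))) = 17*(4*√(619/39)) = 17*(4*(√24141/39)) = 17*(4*√24141/39) = 68*√24141/39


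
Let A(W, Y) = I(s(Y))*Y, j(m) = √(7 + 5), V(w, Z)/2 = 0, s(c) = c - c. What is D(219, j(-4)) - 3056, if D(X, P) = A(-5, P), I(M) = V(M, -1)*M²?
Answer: -3056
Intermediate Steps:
s(c) = 0
V(w, Z) = 0 (V(w, Z) = 2*0 = 0)
I(M) = 0 (I(M) = 0*M² = 0)
j(m) = 2*√3 (j(m) = √12 = 2*√3)
A(W, Y) = 0 (A(W, Y) = 0*Y = 0)
D(X, P) = 0
D(219, j(-4)) - 3056 = 0 - 3056 = -3056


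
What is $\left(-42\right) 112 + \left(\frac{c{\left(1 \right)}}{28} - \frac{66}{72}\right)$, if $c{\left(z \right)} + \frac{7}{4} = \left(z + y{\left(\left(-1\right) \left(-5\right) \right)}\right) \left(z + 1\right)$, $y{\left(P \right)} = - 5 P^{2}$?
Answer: $- \frac{1583849}{336} \approx -4713.8$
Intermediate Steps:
$c{\left(z \right)} = - \frac{7}{4} + \left(1 + z\right) \left(-125 + z\right)$ ($c{\left(z \right)} = - \frac{7}{4} + \left(z - 5 \left(\left(-1\right) \left(-5\right)\right)^{2}\right) \left(z + 1\right) = - \frac{7}{4} + \left(z - 5 \cdot 5^{2}\right) \left(1 + z\right) = - \frac{7}{4} + \left(z - 125\right) \left(1 + z\right) = - \frac{7}{4} + \left(-125 + z\right) \left(1 + z\right) = - \frac{7}{4} + \left(1 + z\right) \left(-125 + z\right)$)
$\left(-42\right) 112 + \left(\frac{c{\left(1 \right)}}{28} - \frac{66}{72}\right) = \left(-42\right) 112 + \left(\frac{- \frac{507}{4} + 1^{2} - 124}{28} - \frac{66}{72}\right) = -4704 + \left(\left(- \frac{507}{4} + 1 - 124\right) \frac{1}{28} - \frac{11}{12}\right) = -4704 - \frac{3305}{336} = - \frac{1583849}{336}$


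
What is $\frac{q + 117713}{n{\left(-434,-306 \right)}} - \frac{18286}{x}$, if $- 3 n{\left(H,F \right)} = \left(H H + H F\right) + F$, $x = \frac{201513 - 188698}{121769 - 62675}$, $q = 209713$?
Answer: $- \frac{173362568547753}{2055872005} \approx -84326.0$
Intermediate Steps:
$x = \frac{12815}{59094} \approx 0.21686$
$n{\left(H,F \right)} = - \frac{F}{3} - \frac{H^{2}}{3} - \frac{F H}{3}$ ($n{\left(H,F \right)} = - \frac{\left(H H + H F\right) + F}{3} = - \frac{\left(H^{2} + F H\right) + F}{3} = - \frac{F + H^{2} + F H}{3} = - \frac{F}{3} - \frac{H^{2}}{3} - \frac{F H}{3}$)
$\frac{q + 117713}{n{\left(-434,-306 \right)}} - \frac{18286}{x} = \frac{209713 + 117713}{\left(- \frac{1}{3}\right) \left(-306\right) - \frac{\left(-434\right)^{2}}{3} - \left(-102\right) \left(-434\right)} - \frac{18286}{\frac{12815}{59094}} = \frac{327426}{102 - \frac{188356}{3} - 44268} - \frac{1080592884}{12815} = \frac{327426}{- \frac{320854}{3}} - \frac{1080592884}{12815} = 327426 \left(- \frac{3}{320854}\right) - \frac{1080592884}{12815} = - \frac{491139}{160427} - \frac{1080592884}{12815} = - \frac{173362568547753}{2055872005}$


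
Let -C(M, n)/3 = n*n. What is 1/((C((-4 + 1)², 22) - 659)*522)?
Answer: -1/1101942 ≈ -9.0749e-7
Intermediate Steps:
C(M, n) = -3*n² (C(M, n) = -3*n*n = -3*n²)
1/((C((-4 + 1)², 22) - 659)*522) = 1/(-3*22² - 659*522) = (1/522)/(-3*484 - 659) = (1/522)/(-1452 - 659) = (1/522)/(-2111) = -1/2111*1/522 = -1/1101942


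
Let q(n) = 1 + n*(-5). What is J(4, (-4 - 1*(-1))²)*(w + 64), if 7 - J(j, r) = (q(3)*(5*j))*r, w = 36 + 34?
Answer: 338618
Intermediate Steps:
w = 70
q(n) = 1 - 5*n
J(j, r) = 7 + 70*j*r (J(j, r) = 7 - (1 - 5*3)*(5*j)*r = 7 - (1 - 15)*(5*j)*r = 7 - (-70*j)*r = 7 - (-70)*j*r = 7 + 70*j*r)
J(4, (-4 - 1*(-1))²)*(w + 64) = (7 + 70*4*(-4 - 1*(-1))²)*(70 + 64) = (7 + 70*4*(-4 + 1)²)*134 = (7 + 70*4*(-3)²)*134 = (7 + 70*4*9)*134 = (7 + 2520)*134 = 2527*134 = 338618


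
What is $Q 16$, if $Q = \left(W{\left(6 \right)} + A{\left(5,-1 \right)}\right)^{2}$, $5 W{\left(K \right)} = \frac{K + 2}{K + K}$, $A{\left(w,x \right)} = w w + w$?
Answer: $\frac{3268864}{225} \approx 14528.0$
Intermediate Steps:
$A{\left(w,x \right)} = w + w^{2}$ ($A{\left(w,x \right)} = w^{2} + w = w + w^{2}$)
$W{\left(K \right)} = \frac{2 + K}{10 K}$ ($W{\left(K \right)} = \frac{\left(K + 2\right) \frac{1}{K + K}}{5} = \frac{\left(2 + K\right) \frac{1}{2 K}}{5} = \frac{\frac{1}{2} \frac{1}{K} \left(2 + K\right)}{5} = \frac{2 + K}{10 K}$)
$Q = \frac{204304}{225}$ ($Q = \left(\frac{2 + 6}{10 \cdot 6} + 5 \left(1 + 5\right)\right)^{2} = \left(\frac{1}{10} \cdot \frac{1}{6} \cdot 8 + 5 \cdot 6\right)^{2} = \left(\frac{2}{15} + 30\right)^{2} = \left(\frac{452}{15}\right)^{2} = \frac{204304}{225} \approx 908.02$)
$Q 16 = \frac{204304}{225} \cdot 16 = \frac{3268864}{225}$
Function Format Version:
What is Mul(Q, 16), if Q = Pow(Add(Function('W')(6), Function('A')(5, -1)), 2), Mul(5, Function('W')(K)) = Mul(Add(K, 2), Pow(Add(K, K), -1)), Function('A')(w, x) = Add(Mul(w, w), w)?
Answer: Rational(3268864, 225) ≈ 14528.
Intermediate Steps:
Function('A')(w, x) = Add(w, Pow(w, 2)) (Function('A')(w, x) = Add(Pow(w, 2), w) = Add(w, Pow(w, 2)))
Function('W')(K) = Mul(Rational(1, 10), Pow(K, -1), Add(2, K)) (Function('W')(K) = Mul(Rational(1, 5), Mul(Add(K, 2), Pow(Add(K, K), -1))) = Mul(Rational(1, 5), Mul(Add(2, K), Pow(Mul(2, K), -1))) = Mul(Rational(1, 5), Mul(Add(2, K), Mul(Rational(1, 2), Pow(K, -1)))) = Mul(Rational(1, 5), Mul(Rational(1, 2), Pow(K, -1), Add(2, K))) = Mul(Rational(1, 10), Pow(K, -1), Add(2, K)))
Q = Rational(204304, 225) (Q = Pow(Add(Mul(Rational(1, 10), Pow(6, -1), Add(2, 6)), Mul(5, Add(1, 5))), 2) = Pow(Add(Mul(Rational(1, 10), Rational(1, 6), 8), Mul(5, 6)), 2) = Pow(Add(Rational(2, 15), 30), 2) = Pow(Rational(452, 15), 2) = Rational(204304, 225) ≈ 908.02)
Mul(Q, 16) = Mul(Rational(204304, 225), 16) = Rational(3268864, 225)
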